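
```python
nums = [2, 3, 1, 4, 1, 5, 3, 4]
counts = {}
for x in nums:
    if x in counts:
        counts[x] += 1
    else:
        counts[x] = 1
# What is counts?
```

Initial: counts = {}, nums = [2, 3, 1, 4, 1, 5, 3, 4]
See 2: counts = {2: 1}
See 3: counts = {2: 1, 3: 1}
See 1: counts = {2: 1, 3: 1, 1: 1}
See 4: counts = {2: 1, 3: 1, 1: 1, 4: 1}
See 1: counts = {2: 1, 3: 1, 1: 2, 4: 1}
See 5: counts = {2: 1, 3: 1, 1: 2, 4: 1, 5: 1}
See 3: counts = {2: 1, 3: 2, 1: 2, 4: 1, 5: 1}
See 4: counts = {2: 1, 3: 2, 1: 2, 4: 2, 5: 1}

{2: 1, 3: 2, 1: 2, 4: 2, 5: 1}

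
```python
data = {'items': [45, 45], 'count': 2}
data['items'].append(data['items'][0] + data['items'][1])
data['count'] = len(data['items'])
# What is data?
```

After line 1: data = {'items': [45, 45], 'count': 2}
After line 2 (append 45 + 45 = 90): data = {'items': [45, 45, 90], 'count': 2}
After line 3 (count = len(items) = 3): data = {'items': [45, 45, 90], 'count': 3}

{'items': [45, 45, 90], 'count': 3}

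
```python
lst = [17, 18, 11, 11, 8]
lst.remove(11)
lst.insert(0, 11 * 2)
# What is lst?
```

After line 1: lst = [17, 18, 11, 11, 8]
After line 2 (remove first 11): lst = [17, 18, 11, 8]
After line 3 (insert 22 at index 0): lst = [22, 17, 18, 11, 8]

[22, 17, 18, 11, 8]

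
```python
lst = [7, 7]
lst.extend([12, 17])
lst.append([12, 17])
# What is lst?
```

After line 1: lst = [7, 7]
After line 2 (extend unpacks [12, 17]): lst = [7, 7, 12, 17]
After line 3 (append adds [12, 17] as single element): lst = [7, 7, 12, 17, [12, 17]]

[7, 7, 12, 17, [12, 17]]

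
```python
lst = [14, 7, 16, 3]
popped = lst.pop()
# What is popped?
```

3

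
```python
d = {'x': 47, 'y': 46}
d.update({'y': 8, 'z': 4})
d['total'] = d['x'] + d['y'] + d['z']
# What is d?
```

After line 1: d = {'x': 47, 'y': 46}
After line 2 (y overwritten, z added): d = {'x': 47, 'y': 8, 'z': 4}
After line 3 (total = 47 + 8 + 4 = 59): d = {'x': 47, 'y': 8, 'z': 4, 'total': 59}

{'x': 47, 'y': 8, 'z': 4, 'total': 59}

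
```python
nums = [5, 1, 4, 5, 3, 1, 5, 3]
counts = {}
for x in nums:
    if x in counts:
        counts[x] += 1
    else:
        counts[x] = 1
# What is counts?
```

Initial: counts = {}, nums = [5, 1, 4, 5, 3, 1, 5, 3]
See 5: counts = {5: 1}
See 1: counts = {5: 1, 1: 1}
See 4: counts = {5: 1, 1: 1, 4: 1}
See 5: counts = {5: 2, 1: 1, 4: 1}
See 3: counts = {5: 2, 1: 1, 4: 1, 3: 1}
See 1: counts = {5: 2, 1: 2, 4: 1, 3: 1}
See 5: counts = {5: 3, 1: 2, 4: 1, 3: 1}
See 3: counts = {5: 3, 1: 2, 4: 1, 3: 2}

{5: 3, 1: 2, 4: 1, 3: 2}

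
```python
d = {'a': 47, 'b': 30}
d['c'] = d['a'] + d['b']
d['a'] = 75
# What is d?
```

After line 1: d = {'a': 47, 'b': 30}
After line 2 (d['c'] = 47 + 30): d = {'a': 47, 'b': 30, 'c': 77}
After line 3: d = {'a': 75, 'b': 30, 'c': 77}

{'a': 75, 'b': 30, 'c': 77}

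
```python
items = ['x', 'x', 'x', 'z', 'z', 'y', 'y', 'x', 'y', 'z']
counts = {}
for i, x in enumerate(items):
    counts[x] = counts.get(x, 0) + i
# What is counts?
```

Initial: counts = {}, items = ['x', 'x', 'x', 'z', 'z', 'y', 'y', 'x', 'y', 'z']
i=0, x='x': counts = {'x': 0}
i=1, x='x': counts = {'x': 1}
i=2, x='x': counts = {'x': 3}
i=3, x='z': counts = {'x': 3, 'z': 3}
i=4, x='z': counts = {'x': 3, 'z': 7}
i=5, x='y': counts = {'x': 3, 'z': 7, 'y': 5}
i=6, x='y': counts = {'x': 3, 'z': 7, 'y': 11}
i=7, x='x': counts = {'x': 10, 'z': 7, 'y': 11}
i=8, x='y': counts = {'x': 10, 'z': 7, 'y': 19}
i=9, x='z': counts = {'x': 10, 'z': 16, 'y': 19}

{'x': 10, 'z': 16, 'y': 19}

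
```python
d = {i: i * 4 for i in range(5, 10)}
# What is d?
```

{5: 20, 6: 24, 7: 28, 8: 32, 9: 36}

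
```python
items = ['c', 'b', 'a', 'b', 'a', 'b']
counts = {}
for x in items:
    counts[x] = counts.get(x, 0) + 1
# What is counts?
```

Initial: counts = {}, items = ['c', 'b', 'a', 'b', 'a', 'b']
See 'c': counts = {'c': 1}
See 'b': counts = {'c': 1, 'b': 1}
See 'a': counts = {'c': 1, 'b': 1, 'a': 1}
See 'b': counts = {'c': 1, 'b': 2, 'a': 1}
See 'a': counts = {'c': 1, 'b': 2, 'a': 2}
See 'b': counts = {'c': 1, 'b': 3, 'a': 2}

{'c': 1, 'b': 3, 'a': 2}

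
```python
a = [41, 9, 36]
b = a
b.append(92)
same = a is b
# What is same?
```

After line 1: a = [41, 9, 36]
After line 2 (b = a is an alias, same object): a = [41, 9, 36], b = [41, 9, 36]
After line 3 (b.append mutates the shared list): a = [41, 9, 36, 92], b = [41, 9, 36, 92]
After line 4 (same = a is b; same object -> True): same = True

True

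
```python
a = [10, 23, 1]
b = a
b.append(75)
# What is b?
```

After line 1: a = [10, 23, 1]
After line 2 (b = a is an alias, same object): a = [10, 23, 1], b = [10, 23, 1]
After line 3 (b.append mutates the shared list): a = [10, 23, 1, 75], b = [10, 23, 1, 75]

[10, 23, 1, 75]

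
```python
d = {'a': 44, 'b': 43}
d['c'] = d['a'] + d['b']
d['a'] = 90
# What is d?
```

After line 1: d = {'a': 44, 'b': 43}
After line 2 (d['c'] = 44 + 43): d = {'a': 44, 'b': 43, 'c': 87}
After line 3: d = {'a': 90, 'b': 43, 'c': 87}

{'a': 90, 'b': 43, 'c': 87}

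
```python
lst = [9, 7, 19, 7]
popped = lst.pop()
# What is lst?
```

[9, 7, 19]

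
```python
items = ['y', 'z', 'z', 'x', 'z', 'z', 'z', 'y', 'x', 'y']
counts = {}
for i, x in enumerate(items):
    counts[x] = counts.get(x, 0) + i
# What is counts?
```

Initial: counts = {}, items = ['y', 'z', 'z', 'x', 'z', 'z', 'z', 'y', 'x', 'y']
i=0, x='y': counts = {'y': 0}
i=1, x='z': counts = {'y': 0, 'z': 1}
i=2, x='z': counts = {'y': 0, 'z': 3}
i=3, x='x': counts = {'y': 0, 'z': 3, 'x': 3}
i=4, x='z': counts = {'y': 0, 'z': 7, 'x': 3}
i=5, x='z': counts = {'y': 0, 'z': 12, 'x': 3}
i=6, x='z': counts = {'y': 0, 'z': 18, 'x': 3}
i=7, x='y': counts = {'y': 7, 'z': 18, 'x': 3}
i=8, x='x': counts = {'y': 7, 'z': 18, 'x': 11}
i=9, x='y': counts = {'y': 16, 'z': 18, 'x': 11}

{'y': 16, 'z': 18, 'x': 11}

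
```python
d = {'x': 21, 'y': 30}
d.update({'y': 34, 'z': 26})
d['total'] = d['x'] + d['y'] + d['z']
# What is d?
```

After line 1: d = {'x': 21, 'y': 30}
After line 2 (y overwritten, z added): d = {'x': 21, 'y': 34, 'z': 26}
After line 3 (total = 21 + 34 + 26 = 81): d = {'x': 21, 'y': 34, 'z': 26, 'total': 81}

{'x': 21, 'y': 34, 'z': 26, 'total': 81}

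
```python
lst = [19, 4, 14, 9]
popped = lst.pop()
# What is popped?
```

9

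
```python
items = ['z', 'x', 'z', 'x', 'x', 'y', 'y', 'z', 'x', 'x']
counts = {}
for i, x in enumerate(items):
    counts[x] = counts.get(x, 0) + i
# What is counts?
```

Initial: counts = {}, items = ['z', 'x', 'z', 'x', 'x', 'y', 'y', 'z', 'x', 'x']
i=0, x='z': counts = {'z': 0}
i=1, x='x': counts = {'z': 0, 'x': 1}
i=2, x='z': counts = {'z': 2, 'x': 1}
i=3, x='x': counts = {'z': 2, 'x': 4}
i=4, x='x': counts = {'z': 2, 'x': 8}
i=5, x='y': counts = {'z': 2, 'x': 8, 'y': 5}
i=6, x='y': counts = {'z': 2, 'x': 8, 'y': 11}
i=7, x='z': counts = {'z': 9, 'x': 8, 'y': 11}
i=8, x='x': counts = {'z': 9, 'x': 16, 'y': 11}
i=9, x='x': counts = {'z': 9, 'x': 25, 'y': 11}

{'z': 9, 'x': 25, 'y': 11}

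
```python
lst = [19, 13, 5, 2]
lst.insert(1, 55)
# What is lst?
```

[19, 55, 13, 5, 2]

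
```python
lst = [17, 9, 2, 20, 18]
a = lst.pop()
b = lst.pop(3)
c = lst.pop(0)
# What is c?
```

After line 1: lst = [17, 9, 2, 20, 18]
After line 2 (pop() -> a = 18): lst = [17, 9, 2, 20]
After line 3 (pop(3) -> b = 20): lst = [17, 9, 2]
After line 4 (pop(0) -> c = 17): lst = [9, 2]

17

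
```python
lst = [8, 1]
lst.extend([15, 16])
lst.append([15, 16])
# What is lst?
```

After line 1: lst = [8, 1]
After line 2 (extend unpacks [15, 16]): lst = [8, 1, 15, 16]
After line 3 (append adds [15, 16] as single element): lst = [8, 1, 15, 16, [15, 16]]

[8, 1, 15, 16, [15, 16]]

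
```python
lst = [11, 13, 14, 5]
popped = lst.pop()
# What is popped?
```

5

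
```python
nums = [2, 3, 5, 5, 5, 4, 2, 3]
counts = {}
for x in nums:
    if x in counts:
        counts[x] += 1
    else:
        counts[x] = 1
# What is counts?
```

Initial: counts = {}, nums = [2, 3, 5, 5, 5, 4, 2, 3]
See 2: counts = {2: 1}
See 3: counts = {2: 1, 3: 1}
See 5: counts = {2: 1, 3: 1, 5: 1}
See 5: counts = {2: 1, 3: 1, 5: 2}
See 5: counts = {2: 1, 3: 1, 5: 3}
See 4: counts = {2: 1, 3: 1, 5: 3, 4: 1}
See 2: counts = {2: 2, 3: 1, 5: 3, 4: 1}
See 3: counts = {2: 2, 3: 2, 5: 3, 4: 1}

{2: 2, 3: 2, 5: 3, 4: 1}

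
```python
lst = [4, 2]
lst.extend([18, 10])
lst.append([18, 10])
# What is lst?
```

After line 1: lst = [4, 2]
After line 2 (extend unpacks [18, 10]): lst = [4, 2, 18, 10]
After line 3 (append adds [18, 10] as single element): lst = [4, 2, 18, 10, [18, 10]]

[4, 2, 18, 10, [18, 10]]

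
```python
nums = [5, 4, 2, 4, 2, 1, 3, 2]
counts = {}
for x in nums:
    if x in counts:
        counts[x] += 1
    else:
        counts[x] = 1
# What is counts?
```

Initial: counts = {}, nums = [5, 4, 2, 4, 2, 1, 3, 2]
See 5: counts = {5: 1}
See 4: counts = {5: 1, 4: 1}
See 2: counts = {5: 1, 4: 1, 2: 1}
See 4: counts = {5: 1, 4: 2, 2: 1}
See 2: counts = {5: 1, 4: 2, 2: 2}
See 1: counts = {5: 1, 4: 2, 2: 2, 1: 1}
See 3: counts = {5: 1, 4: 2, 2: 2, 1: 1, 3: 1}
See 2: counts = {5: 1, 4: 2, 2: 3, 1: 1, 3: 1}

{5: 1, 4: 2, 2: 3, 1: 1, 3: 1}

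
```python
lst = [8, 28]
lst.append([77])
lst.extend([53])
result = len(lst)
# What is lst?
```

After line 1: lst = [8, 28]
After line 2 (append adds [77] as single element): lst = [8, 28, [77]]
After line 3 (extend unpacks [53], adds 53): lst = [8, 28, [77], 53]
After line 4: result = len(lst) = 4

[8, 28, [77], 53]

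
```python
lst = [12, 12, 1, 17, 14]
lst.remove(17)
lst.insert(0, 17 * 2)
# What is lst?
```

After line 1: lst = [12, 12, 1, 17, 14]
After line 2 (remove first 17): lst = [12, 12, 1, 14]
After line 3 (insert 34 at index 0): lst = [34, 12, 12, 1, 14]

[34, 12, 12, 1, 14]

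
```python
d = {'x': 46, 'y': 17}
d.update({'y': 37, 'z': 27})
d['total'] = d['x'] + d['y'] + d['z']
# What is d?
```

After line 1: d = {'x': 46, 'y': 17}
After line 2 (y overwritten, z added): d = {'x': 46, 'y': 37, 'z': 27}
After line 3 (total = 46 + 37 + 27 = 110): d = {'x': 46, 'y': 37, 'z': 27, 'total': 110}

{'x': 46, 'y': 37, 'z': 27, 'total': 110}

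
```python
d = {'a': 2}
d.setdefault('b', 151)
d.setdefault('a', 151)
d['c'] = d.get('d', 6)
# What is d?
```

After line 1: d = {'a': 2}
After line 2 (setdefault adds 'b'=151): d = {'a': 2, 'b': 151}
After line 3 (setdefault 'a' no-op, already exists): d = {'a': 2, 'b': 151}
After line 4 (get('d', 6) returns default since 'd' not in d): d = {'a': 2, 'b': 151, 'c': 6}

{'a': 2, 'b': 151, 'c': 6}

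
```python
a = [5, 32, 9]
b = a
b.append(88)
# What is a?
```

After line 1: a = [5, 32, 9]
After line 2 (b = a is an alias, same object): a = [5, 32, 9], b = [5, 32, 9]
After line 3 (b.append mutates the shared list): a = [5, 32, 9, 88], b = [5, 32, 9, 88]

[5, 32, 9, 88]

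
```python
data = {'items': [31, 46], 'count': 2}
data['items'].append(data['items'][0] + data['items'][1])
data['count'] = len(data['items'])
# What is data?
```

After line 1: data = {'items': [31, 46], 'count': 2}
After line 2 (append 31 + 46 = 77): data = {'items': [31, 46, 77], 'count': 2}
After line 3 (count = len(items) = 3): data = {'items': [31, 46, 77], 'count': 3}

{'items': [31, 46, 77], 'count': 3}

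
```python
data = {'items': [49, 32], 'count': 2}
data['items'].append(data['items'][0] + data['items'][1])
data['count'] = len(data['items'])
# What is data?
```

After line 1: data = {'items': [49, 32], 'count': 2}
After line 2 (append 49 + 32 = 81): data = {'items': [49, 32, 81], 'count': 2}
After line 3 (count = len(items) = 3): data = {'items': [49, 32, 81], 'count': 3}

{'items': [49, 32, 81], 'count': 3}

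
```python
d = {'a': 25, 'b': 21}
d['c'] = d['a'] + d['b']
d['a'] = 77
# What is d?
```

After line 1: d = {'a': 25, 'b': 21}
After line 2 (d['c'] = 25 + 21): d = {'a': 25, 'b': 21, 'c': 46}
After line 3: d = {'a': 77, 'b': 21, 'c': 46}

{'a': 77, 'b': 21, 'c': 46}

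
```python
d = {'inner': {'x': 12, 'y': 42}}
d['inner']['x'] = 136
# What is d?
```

After line 1: d = {'inner': {'x': 12, 'y': 42}}
After line 2 (inner x overwritten): d = {'inner': {'x': 136, 'y': 42}}

{'inner': {'x': 136, 'y': 42}}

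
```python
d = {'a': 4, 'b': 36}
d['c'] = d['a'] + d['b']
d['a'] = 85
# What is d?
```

After line 1: d = {'a': 4, 'b': 36}
After line 2 (d['c'] = 4 + 36): d = {'a': 4, 'b': 36, 'c': 40}
After line 3: d = {'a': 85, 'b': 36, 'c': 40}

{'a': 85, 'b': 36, 'c': 40}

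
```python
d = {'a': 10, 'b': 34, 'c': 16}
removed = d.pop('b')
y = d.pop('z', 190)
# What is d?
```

After line 1: d = {'a': 10, 'b': 34, 'c': 16}
After line 2 (pop 'b' returns 34): d = {'a': 10, 'c': 16}, removed = 34
After line 3 (pop 'z' missing, returns default 190): d = {'a': 10, 'c': 16}, y = 190

{'a': 10, 'c': 16}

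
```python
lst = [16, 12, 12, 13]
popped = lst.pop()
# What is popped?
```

13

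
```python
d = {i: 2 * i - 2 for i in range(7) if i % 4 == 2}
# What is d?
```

{2: 2, 6: 10}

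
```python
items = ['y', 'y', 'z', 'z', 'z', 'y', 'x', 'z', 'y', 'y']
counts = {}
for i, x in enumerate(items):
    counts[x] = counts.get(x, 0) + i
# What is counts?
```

Initial: counts = {}, items = ['y', 'y', 'z', 'z', 'z', 'y', 'x', 'z', 'y', 'y']
i=0, x='y': counts = {'y': 0}
i=1, x='y': counts = {'y': 1}
i=2, x='z': counts = {'y': 1, 'z': 2}
i=3, x='z': counts = {'y': 1, 'z': 5}
i=4, x='z': counts = {'y': 1, 'z': 9}
i=5, x='y': counts = {'y': 6, 'z': 9}
i=6, x='x': counts = {'y': 6, 'z': 9, 'x': 6}
i=7, x='z': counts = {'y': 6, 'z': 16, 'x': 6}
i=8, x='y': counts = {'y': 14, 'z': 16, 'x': 6}
i=9, x='y': counts = {'y': 23, 'z': 16, 'x': 6}

{'y': 23, 'z': 16, 'x': 6}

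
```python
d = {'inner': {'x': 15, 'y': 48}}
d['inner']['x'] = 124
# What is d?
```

After line 1: d = {'inner': {'x': 15, 'y': 48}}
After line 2 (inner x overwritten): d = {'inner': {'x': 124, 'y': 48}}

{'inner': {'x': 124, 'y': 48}}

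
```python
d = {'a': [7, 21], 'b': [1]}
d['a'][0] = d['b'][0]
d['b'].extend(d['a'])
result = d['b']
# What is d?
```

After line 1: d = {'a': [7, 21], 'b': [1]}
After line 2 (a[0] = b[0] = 1): d = {'a': [1, 21], 'b': [1]}
After line 3 (b.extend(a) appends [1, 21]): d = {'a': [1, 21], 'b': [1, 1, 21]}
After line 4: result = d['b'] = [1, 1, 21]

{'a': [1, 21], 'b': [1, 1, 21]}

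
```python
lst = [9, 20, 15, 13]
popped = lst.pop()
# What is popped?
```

13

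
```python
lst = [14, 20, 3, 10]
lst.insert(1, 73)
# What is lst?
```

[14, 73, 20, 3, 10]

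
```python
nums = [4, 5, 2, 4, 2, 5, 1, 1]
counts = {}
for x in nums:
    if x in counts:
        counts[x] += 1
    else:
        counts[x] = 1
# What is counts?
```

Initial: counts = {}, nums = [4, 5, 2, 4, 2, 5, 1, 1]
See 4: counts = {4: 1}
See 5: counts = {4: 1, 5: 1}
See 2: counts = {4: 1, 5: 1, 2: 1}
See 4: counts = {4: 2, 5: 1, 2: 1}
See 2: counts = {4: 2, 5: 1, 2: 2}
See 5: counts = {4: 2, 5: 2, 2: 2}
See 1: counts = {4: 2, 5: 2, 2: 2, 1: 1}
See 1: counts = {4: 2, 5: 2, 2: 2, 1: 2}

{4: 2, 5: 2, 2: 2, 1: 2}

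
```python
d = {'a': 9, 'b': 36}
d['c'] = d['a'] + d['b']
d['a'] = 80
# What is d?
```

After line 1: d = {'a': 9, 'b': 36}
After line 2 (d['c'] = 9 + 36): d = {'a': 9, 'b': 36, 'c': 45}
After line 3: d = {'a': 80, 'b': 36, 'c': 45}

{'a': 80, 'b': 36, 'c': 45}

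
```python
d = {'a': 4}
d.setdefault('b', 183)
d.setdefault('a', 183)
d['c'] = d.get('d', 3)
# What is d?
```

After line 1: d = {'a': 4}
After line 2 (setdefault adds 'b'=183): d = {'a': 4, 'b': 183}
After line 3 (setdefault 'a' no-op, already exists): d = {'a': 4, 'b': 183}
After line 4 (get('d', 3) returns default since 'd' not in d): d = {'a': 4, 'b': 183, 'c': 3}

{'a': 4, 'b': 183, 'c': 3}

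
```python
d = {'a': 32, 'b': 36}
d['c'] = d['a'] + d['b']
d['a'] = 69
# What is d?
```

After line 1: d = {'a': 32, 'b': 36}
After line 2 (d['c'] = 32 + 36): d = {'a': 32, 'b': 36, 'c': 68}
After line 3: d = {'a': 69, 'b': 36, 'c': 68}

{'a': 69, 'b': 36, 'c': 68}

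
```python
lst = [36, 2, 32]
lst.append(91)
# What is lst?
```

[36, 2, 32, 91]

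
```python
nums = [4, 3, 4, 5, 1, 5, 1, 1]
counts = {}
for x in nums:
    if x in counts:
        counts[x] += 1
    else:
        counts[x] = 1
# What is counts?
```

Initial: counts = {}, nums = [4, 3, 4, 5, 1, 5, 1, 1]
See 4: counts = {4: 1}
See 3: counts = {4: 1, 3: 1}
See 4: counts = {4: 2, 3: 1}
See 5: counts = {4: 2, 3: 1, 5: 1}
See 1: counts = {4: 2, 3: 1, 5: 1, 1: 1}
See 5: counts = {4: 2, 3: 1, 5: 2, 1: 1}
See 1: counts = {4: 2, 3: 1, 5: 2, 1: 2}
See 1: counts = {4: 2, 3: 1, 5: 2, 1: 3}

{4: 2, 3: 1, 5: 2, 1: 3}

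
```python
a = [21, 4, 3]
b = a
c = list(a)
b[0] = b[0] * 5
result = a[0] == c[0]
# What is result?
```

After line 1: a = [21, 4, 3]
After line 2 (b = a, alias): a = [21, 4, 3], b = [21, 4, 3]
After line 3 (c = list(a) is a copy, new object): c = [21, 4, 3]
After line 4 (b[0] = 21 * 5 = 105; mutates shared a/b): a = b = [105, 4, 3], c = [21, 4, 3]
After line 5 (a[0] = 105, c[0] = 21; result = False)

False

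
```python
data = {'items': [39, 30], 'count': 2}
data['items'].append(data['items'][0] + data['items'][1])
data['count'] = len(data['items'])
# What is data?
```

After line 1: data = {'items': [39, 30], 'count': 2}
After line 2 (append 39 + 30 = 69): data = {'items': [39, 30, 69], 'count': 2}
After line 3 (count = len(items) = 3): data = {'items': [39, 30, 69], 'count': 3}

{'items': [39, 30, 69], 'count': 3}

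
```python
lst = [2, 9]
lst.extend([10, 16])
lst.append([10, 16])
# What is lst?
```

After line 1: lst = [2, 9]
After line 2 (extend unpacks [10, 16]): lst = [2, 9, 10, 16]
After line 3 (append adds [10, 16] as single element): lst = [2, 9, 10, 16, [10, 16]]

[2, 9, 10, 16, [10, 16]]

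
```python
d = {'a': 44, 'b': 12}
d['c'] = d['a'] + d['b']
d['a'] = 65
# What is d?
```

After line 1: d = {'a': 44, 'b': 12}
After line 2 (d['c'] = 44 + 12): d = {'a': 44, 'b': 12, 'c': 56}
After line 3: d = {'a': 65, 'b': 12, 'c': 56}

{'a': 65, 'b': 12, 'c': 56}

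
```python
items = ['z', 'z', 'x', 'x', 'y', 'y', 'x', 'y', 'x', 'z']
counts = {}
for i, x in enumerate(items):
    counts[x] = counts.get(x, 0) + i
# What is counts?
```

Initial: counts = {}, items = ['z', 'z', 'x', 'x', 'y', 'y', 'x', 'y', 'x', 'z']
i=0, x='z': counts = {'z': 0}
i=1, x='z': counts = {'z': 1}
i=2, x='x': counts = {'z': 1, 'x': 2}
i=3, x='x': counts = {'z': 1, 'x': 5}
i=4, x='y': counts = {'z': 1, 'x': 5, 'y': 4}
i=5, x='y': counts = {'z': 1, 'x': 5, 'y': 9}
i=6, x='x': counts = {'z': 1, 'x': 11, 'y': 9}
i=7, x='y': counts = {'z': 1, 'x': 11, 'y': 16}
i=8, x='x': counts = {'z': 1, 'x': 19, 'y': 16}
i=9, x='z': counts = {'z': 10, 'x': 19, 'y': 16}

{'z': 10, 'x': 19, 'y': 16}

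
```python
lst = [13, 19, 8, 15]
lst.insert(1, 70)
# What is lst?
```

[13, 70, 19, 8, 15]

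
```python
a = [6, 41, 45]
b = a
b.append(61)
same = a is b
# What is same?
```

After line 1: a = [6, 41, 45]
After line 2 (b = a is an alias, same object): a = [6, 41, 45], b = [6, 41, 45]
After line 3 (b.append mutates the shared list): a = [6, 41, 45, 61], b = [6, 41, 45, 61]
After line 4 (same = a is b; same object -> True): same = True

True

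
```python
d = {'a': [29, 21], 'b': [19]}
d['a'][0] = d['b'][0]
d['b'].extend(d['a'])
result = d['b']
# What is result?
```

After line 1: d = {'a': [29, 21], 'b': [19]}
After line 2 (a[0] = b[0] = 19): d = {'a': [19, 21], 'b': [19]}
After line 3 (b.extend(a) appends [19, 21]): d = {'a': [19, 21], 'b': [19, 19, 21]}
After line 4: result = d['b'] = [19, 19, 21]

[19, 19, 21]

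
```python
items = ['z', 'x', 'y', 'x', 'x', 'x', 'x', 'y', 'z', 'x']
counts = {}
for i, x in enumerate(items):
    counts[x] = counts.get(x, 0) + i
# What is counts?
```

Initial: counts = {}, items = ['z', 'x', 'y', 'x', 'x', 'x', 'x', 'y', 'z', 'x']
i=0, x='z': counts = {'z': 0}
i=1, x='x': counts = {'z': 0, 'x': 1}
i=2, x='y': counts = {'z': 0, 'x': 1, 'y': 2}
i=3, x='x': counts = {'z': 0, 'x': 4, 'y': 2}
i=4, x='x': counts = {'z': 0, 'x': 8, 'y': 2}
i=5, x='x': counts = {'z': 0, 'x': 13, 'y': 2}
i=6, x='x': counts = {'z': 0, 'x': 19, 'y': 2}
i=7, x='y': counts = {'z': 0, 'x': 19, 'y': 9}
i=8, x='z': counts = {'z': 8, 'x': 19, 'y': 9}
i=9, x='x': counts = {'z': 8, 'x': 28, 'y': 9}

{'z': 8, 'x': 28, 'y': 9}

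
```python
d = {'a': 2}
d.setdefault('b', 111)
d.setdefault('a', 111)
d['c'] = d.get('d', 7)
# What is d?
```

After line 1: d = {'a': 2}
After line 2 (setdefault adds 'b'=111): d = {'a': 2, 'b': 111}
After line 3 (setdefault 'a' no-op, already exists): d = {'a': 2, 'b': 111}
After line 4 (get('d', 7) returns default since 'd' not in d): d = {'a': 2, 'b': 111, 'c': 7}

{'a': 2, 'b': 111, 'c': 7}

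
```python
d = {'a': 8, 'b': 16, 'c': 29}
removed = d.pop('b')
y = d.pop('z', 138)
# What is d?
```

After line 1: d = {'a': 8, 'b': 16, 'c': 29}
After line 2 (pop 'b' returns 16): d = {'a': 8, 'c': 29}, removed = 16
After line 3 (pop 'z' missing, returns default 138): d = {'a': 8, 'c': 29}, y = 138

{'a': 8, 'c': 29}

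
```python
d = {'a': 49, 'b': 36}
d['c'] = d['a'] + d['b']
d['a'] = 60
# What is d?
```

After line 1: d = {'a': 49, 'b': 36}
After line 2 (d['c'] = 49 + 36): d = {'a': 49, 'b': 36, 'c': 85}
After line 3: d = {'a': 60, 'b': 36, 'c': 85}

{'a': 60, 'b': 36, 'c': 85}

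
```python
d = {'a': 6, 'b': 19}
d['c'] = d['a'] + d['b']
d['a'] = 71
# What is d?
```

After line 1: d = {'a': 6, 'b': 19}
After line 2 (d['c'] = 6 + 19): d = {'a': 6, 'b': 19, 'c': 25}
After line 3: d = {'a': 71, 'b': 19, 'c': 25}

{'a': 71, 'b': 19, 'c': 25}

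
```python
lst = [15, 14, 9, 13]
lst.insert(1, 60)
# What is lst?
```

[15, 60, 14, 9, 13]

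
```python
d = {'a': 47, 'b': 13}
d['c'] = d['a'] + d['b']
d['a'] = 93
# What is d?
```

After line 1: d = {'a': 47, 'b': 13}
After line 2 (d['c'] = 47 + 13): d = {'a': 47, 'b': 13, 'c': 60}
After line 3: d = {'a': 93, 'b': 13, 'c': 60}

{'a': 93, 'b': 13, 'c': 60}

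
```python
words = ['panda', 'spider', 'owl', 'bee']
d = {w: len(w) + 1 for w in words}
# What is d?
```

{'panda': 6, 'spider': 7, 'owl': 4, 'bee': 4}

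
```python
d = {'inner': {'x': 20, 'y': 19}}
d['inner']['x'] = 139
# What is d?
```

After line 1: d = {'inner': {'x': 20, 'y': 19}}
After line 2 (inner x overwritten): d = {'inner': {'x': 139, 'y': 19}}

{'inner': {'x': 139, 'y': 19}}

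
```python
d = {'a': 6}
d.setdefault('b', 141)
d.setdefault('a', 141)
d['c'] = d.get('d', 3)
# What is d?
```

After line 1: d = {'a': 6}
After line 2 (setdefault adds 'b'=141): d = {'a': 6, 'b': 141}
After line 3 (setdefault 'a' no-op, already exists): d = {'a': 6, 'b': 141}
After line 4 (get('d', 3) returns default since 'd' not in d): d = {'a': 6, 'b': 141, 'c': 3}

{'a': 6, 'b': 141, 'c': 3}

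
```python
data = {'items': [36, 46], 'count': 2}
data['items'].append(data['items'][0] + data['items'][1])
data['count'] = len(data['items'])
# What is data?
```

After line 1: data = {'items': [36, 46], 'count': 2}
After line 2 (append 36 + 46 = 82): data = {'items': [36, 46, 82], 'count': 2}
After line 3 (count = len(items) = 3): data = {'items': [36, 46, 82], 'count': 3}

{'items': [36, 46, 82], 'count': 3}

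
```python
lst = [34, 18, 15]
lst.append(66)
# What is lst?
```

[34, 18, 15, 66]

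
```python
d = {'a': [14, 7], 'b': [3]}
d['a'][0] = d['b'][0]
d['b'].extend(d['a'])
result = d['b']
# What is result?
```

After line 1: d = {'a': [14, 7], 'b': [3]}
After line 2 (a[0] = b[0] = 3): d = {'a': [3, 7], 'b': [3]}
After line 3 (b.extend(a) appends [3, 7]): d = {'a': [3, 7], 'b': [3, 3, 7]}
After line 4: result = d['b'] = [3, 3, 7]

[3, 3, 7]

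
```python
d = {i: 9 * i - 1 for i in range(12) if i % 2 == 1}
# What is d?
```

{1: 8, 3: 26, 5: 44, 7: 62, 9: 80, 11: 98}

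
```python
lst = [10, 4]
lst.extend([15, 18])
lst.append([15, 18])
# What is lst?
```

After line 1: lst = [10, 4]
After line 2 (extend unpacks [15, 18]): lst = [10, 4, 15, 18]
After line 3 (append adds [15, 18] as single element): lst = [10, 4, 15, 18, [15, 18]]

[10, 4, 15, 18, [15, 18]]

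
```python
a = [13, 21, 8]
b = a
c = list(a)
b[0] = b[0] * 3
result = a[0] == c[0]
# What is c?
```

After line 1: a = [13, 21, 8]
After line 2 (b = a, alias): a = [13, 21, 8], b = [13, 21, 8]
After line 3 (c = list(a) is a copy, new object): c = [13, 21, 8]
After line 4 (b[0] = 13 * 3 = 39; mutates shared a/b): a = b = [39, 21, 8], c = [13, 21, 8]
After line 5 (a[0] = 39, c[0] = 13; result = False)

[13, 21, 8]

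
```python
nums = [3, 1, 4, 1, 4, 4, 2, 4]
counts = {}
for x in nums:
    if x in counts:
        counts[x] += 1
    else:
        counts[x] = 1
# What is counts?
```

Initial: counts = {}, nums = [3, 1, 4, 1, 4, 4, 2, 4]
See 3: counts = {3: 1}
See 1: counts = {3: 1, 1: 1}
See 4: counts = {3: 1, 1: 1, 4: 1}
See 1: counts = {3: 1, 1: 2, 4: 1}
See 4: counts = {3: 1, 1: 2, 4: 2}
See 4: counts = {3: 1, 1: 2, 4: 3}
See 2: counts = {3: 1, 1: 2, 4: 3, 2: 1}
See 4: counts = {3: 1, 1: 2, 4: 4, 2: 1}

{3: 1, 1: 2, 4: 4, 2: 1}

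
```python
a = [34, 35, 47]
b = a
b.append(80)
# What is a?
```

After line 1: a = [34, 35, 47]
After line 2 (b = a is an alias, same object): a = [34, 35, 47], b = [34, 35, 47]
After line 3 (b.append mutates the shared list): a = [34, 35, 47, 80], b = [34, 35, 47, 80]

[34, 35, 47, 80]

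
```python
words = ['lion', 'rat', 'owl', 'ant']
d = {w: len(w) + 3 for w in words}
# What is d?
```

{'lion': 7, 'rat': 6, 'owl': 6, 'ant': 6}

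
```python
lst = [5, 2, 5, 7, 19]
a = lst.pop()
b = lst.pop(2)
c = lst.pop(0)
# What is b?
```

After line 1: lst = [5, 2, 5, 7, 19]
After line 2 (pop() -> a = 19): lst = [5, 2, 5, 7]
After line 3 (pop(2) -> b = 5): lst = [5, 2, 7]
After line 4 (pop(0) -> c = 5): lst = [2, 7]

5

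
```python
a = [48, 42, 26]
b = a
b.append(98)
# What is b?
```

After line 1: a = [48, 42, 26]
After line 2 (b = a is an alias, same object): a = [48, 42, 26], b = [48, 42, 26]
After line 3 (b.append mutates the shared list): a = [48, 42, 26, 98], b = [48, 42, 26, 98]

[48, 42, 26, 98]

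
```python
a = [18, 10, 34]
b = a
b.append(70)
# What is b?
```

After line 1: a = [18, 10, 34]
After line 2 (b = a is an alias, same object): a = [18, 10, 34], b = [18, 10, 34]
After line 3 (b.append mutates the shared list): a = [18, 10, 34, 70], b = [18, 10, 34, 70]

[18, 10, 34, 70]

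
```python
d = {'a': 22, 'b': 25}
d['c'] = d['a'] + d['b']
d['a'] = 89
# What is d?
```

After line 1: d = {'a': 22, 'b': 25}
After line 2 (d['c'] = 22 + 25): d = {'a': 22, 'b': 25, 'c': 47}
After line 3: d = {'a': 89, 'b': 25, 'c': 47}

{'a': 89, 'b': 25, 'c': 47}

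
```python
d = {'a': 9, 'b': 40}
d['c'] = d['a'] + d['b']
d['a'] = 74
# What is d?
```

After line 1: d = {'a': 9, 'b': 40}
After line 2 (d['c'] = 9 + 40): d = {'a': 9, 'b': 40, 'c': 49}
After line 3: d = {'a': 74, 'b': 40, 'c': 49}

{'a': 74, 'b': 40, 'c': 49}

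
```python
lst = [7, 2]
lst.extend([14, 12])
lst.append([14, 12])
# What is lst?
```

After line 1: lst = [7, 2]
After line 2 (extend unpacks [14, 12]): lst = [7, 2, 14, 12]
After line 3 (append adds [14, 12] as single element): lst = [7, 2, 14, 12, [14, 12]]

[7, 2, 14, 12, [14, 12]]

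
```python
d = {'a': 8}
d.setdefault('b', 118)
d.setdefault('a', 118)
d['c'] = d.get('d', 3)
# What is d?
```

After line 1: d = {'a': 8}
After line 2 (setdefault adds 'b'=118): d = {'a': 8, 'b': 118}
After line 3 (setdefault 'a' no-op, already exists): d = {'a': 8, 'b': 118}
After line 4 (get('d', 3) returns default since 'd' not in d): d = {'a': 8, 'b': 118, 'c': 3}

{'a': 8, 'b': 118, 'c': 3}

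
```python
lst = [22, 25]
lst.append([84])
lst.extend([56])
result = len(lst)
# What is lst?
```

After line 1: lst = [22, 25]
After line 2 (append adds [84] as single element): lst = [22, 25, [84]]
After line 3 (extend unpacks [56], adds 56): lst = [22, 25, [84], 56]
After line 4: result = len(lst) = 4

[22, 25, [84], 56]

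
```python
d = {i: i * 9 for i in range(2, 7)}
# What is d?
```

{2: 18, 3: 27, 4: 36, 5: 45, 6: 54}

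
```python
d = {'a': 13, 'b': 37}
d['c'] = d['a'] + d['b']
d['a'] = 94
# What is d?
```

After line 1: d = {'a': 13, 'b': 37}
After line 2 (d['c'] = 13 + 37): d = {'a': 13, 'b': 37, 'c': 50}
After line 3: d = {'a': 94, 'b': 37, 'c': 50}

{'a': 94, 'b': 37, 'c': 50}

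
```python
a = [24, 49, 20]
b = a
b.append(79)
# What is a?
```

After line 1: a = [24, 49, 20]
After line 2 (b = a is an alias, same object): a = [24, 49, 20], b = [24, 49, 20]
After line 3 (b.append mutates the shared list): a = [24, 49, 20, 79], b = [24, 49, 20, 79]

[24, 49, 20, 79]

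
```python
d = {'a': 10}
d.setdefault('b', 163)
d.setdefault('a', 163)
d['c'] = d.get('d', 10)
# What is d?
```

After line 1: d = {'a': 10}
After line 2 (setdefault adds 'b'=163): d = {'a': 10, 'b': 163}
After line 3 (setdefault 'a' no-op, already exists): d = {'a': 10, 'b': 163}
After line 4 (get('d', 10) returns default since 'd' not in d): d = {'a': 10, 'b': 163, 'c': 10}

{'a': 10, 'b': 163, 'c': 10}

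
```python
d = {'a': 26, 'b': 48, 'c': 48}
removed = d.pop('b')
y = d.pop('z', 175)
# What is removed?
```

After line 1: d = {'a': 26, 'b': 48, 'c': 48}
After line 2 (pop 'b' returns 48): d = {'a': 26, 'c': 48}, removed = 48
After line 3 (pop 'z' missing, returns default 175): d = {'a': 26, 'c': 48}, y = 175

48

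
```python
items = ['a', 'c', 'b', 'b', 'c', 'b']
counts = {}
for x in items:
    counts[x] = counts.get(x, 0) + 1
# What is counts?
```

Initial: counts = {}, items = ['a', 'c', 'b', 'b', 'c', 'b']
See 'a': counts = {'a': 1}
See 'c': counts = {'a': 1, 'c': 1}
See 'b': counts = {'a': 1, 'c': 1, 'b': 1}
See 'b': counts = {'a': 1, 'c': 1, 'b': 2}
See 'c': counts = {'a': 1, 'c': 2, 'b': 2}
See 'b': counts = {'a': 1, 'c': 2, 'b': 3}

{'a': 1, 'c': 2, 'b': 3}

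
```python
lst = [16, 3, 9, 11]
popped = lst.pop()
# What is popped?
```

11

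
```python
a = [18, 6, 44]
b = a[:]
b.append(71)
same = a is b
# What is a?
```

After line 1: a = [18, 6, 44]
After line 2 (b = a[:] is a shallow copy, new object): a = [18, 6, 44], b = [18, 6, 44]
After line 3 (append only mutates b): a = [18, 6, 44], b = [18, 6, 44, 71]
After line 4 (same = a is b; different objects -> False): same = False

[18, 6, 44]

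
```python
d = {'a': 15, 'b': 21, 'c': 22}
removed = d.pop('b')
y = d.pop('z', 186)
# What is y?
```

After line 1: d = {'a': 15, 'b': 21, 'c': 22}
After line 2 (pop 'b' returns 21): d = {'a': 15, 'c': 22}, removed = 21
After line 3 (pop 'z' missing, returns default 186): d = {'a': 15, 'c': 22}, y = 186

186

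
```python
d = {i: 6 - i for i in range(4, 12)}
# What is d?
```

{4: 2, 5: 1, 6: 0, 7: -1, 8: -2, 9: -3, 10: -4, 11: -5}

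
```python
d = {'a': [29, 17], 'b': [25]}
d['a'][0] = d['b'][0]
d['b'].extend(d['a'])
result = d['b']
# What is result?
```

After line 1: d = {'a': [29, 17], 'b': [25]}
After line 2 (a[0] = b[0] = 25): d = {'a': [25, 17], 'b': [25]}
After line 3 (b.extend(a) appends [25, 17]): d = {'a': [25, 17], 'b': [25, 25, 17]}
After line 4: result = d['b'] = [25, 25, 17]

[25, 25, 17]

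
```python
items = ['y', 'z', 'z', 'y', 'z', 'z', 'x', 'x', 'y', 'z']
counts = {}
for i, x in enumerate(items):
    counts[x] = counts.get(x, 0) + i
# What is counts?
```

Initial: counts = {}, items = ['y', 'z', 'z', 'y', 'z', 'z', 'x', 'x', 'y', 'z']
i=0, x='y': counts = {'y': 0}
i=1, x='z': counts = {'y': 0, 'z': 1}
i=2, x='z': counts = {'y': 0, 'z': 3}
i=3, x='y': counts = {'y': 3, 'z': 3}
i=4, x='z': counts = {'y': 3, 'z': 7}
i=5, x='z': counts = {'y': 3, 'z': 12}
i=6, x='x': counts = {'y': 3, 'z': 12, 'x': 6}
i=7, x='x': counts = {'y': 3, 'z': 12, 'x': 13}
i=8, x='y': counts = {'y': 11, 'z': 12, 'x': 13}
i=9, x='z': counts = {'y': 11, 'z': 21, 'x': 13}

{'y': 11, 'z': 21, 'x': 13}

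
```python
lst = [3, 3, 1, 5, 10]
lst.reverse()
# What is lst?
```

[10, 5, 1, 3, 3]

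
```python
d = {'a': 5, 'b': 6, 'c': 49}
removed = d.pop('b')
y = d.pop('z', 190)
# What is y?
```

After line 1: d = {'a': 5, 'b': 6, 'c': 49}
After line 2 (pop 'b' returns 6): d = {'a': 5, 'c': 49}, removed = 6
After line 3 (pop 'z' missing, returns default 190): d = {'a': 5, 'c': 49}, y = 190

190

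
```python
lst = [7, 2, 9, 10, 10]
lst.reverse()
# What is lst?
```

[10, 10, 9, 2, 7]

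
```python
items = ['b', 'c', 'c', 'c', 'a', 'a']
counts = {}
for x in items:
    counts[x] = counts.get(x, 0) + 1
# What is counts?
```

Initial: counts = {}, items = ['b', 'c', 'c', 'c', 'a', 'a']
See 'b': counts = {'b': 1}
See 'c': counts = {'b': 1, 'c': 1}
See 'c': counts = {'b': 1, 'c': 2}
See 'c': counts = {'b': 1, 'c': 3}
See 'a': counts = {'b': 1, 'c': 3, 'a': 1}
See 'a': counts = {'b': 1, 'c': 3, 'a': 2}

{'b': 1, 'c': 3, 'a': 2}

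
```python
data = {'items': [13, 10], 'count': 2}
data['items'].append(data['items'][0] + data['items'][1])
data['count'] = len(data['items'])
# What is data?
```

After line 1: data = {'items': [13, 10], 'count': 2}
After line 2 (append 13 + 10 = 23): data = {'items': [13, 10, 23], 'count': 2}
After line 3 (count = len(items) = 3): data = {'items': [13, 10, 23], 'count': 3}

{'items': [13, 10, 23], 'count': 3}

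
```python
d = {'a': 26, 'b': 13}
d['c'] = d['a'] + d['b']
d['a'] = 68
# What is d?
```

After line 1: d = {'a': 26, 'b': 13}
After line 2 (d['c'] = 26 + 13): d = {'a': 26, 'b': 13, 'c': 39}
After line 3: d = {'a': 68, 'b': 13, 'c': 39}

{'a': 68, 'b': 13, 'c': 39}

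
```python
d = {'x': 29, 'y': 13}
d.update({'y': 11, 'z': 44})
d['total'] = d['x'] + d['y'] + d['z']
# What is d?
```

After line 1: d = {'x': 29, 'y': 13}
After line 2 (y overwritten, z added): d = {'x': 29, 'y': 11, 'z': 44}
After line 3 (total = 29 + 11 + 44 = 84): d = {'x': 29, 'y': 11, 'z': 44, 'total': 84}

{'x': 29, 'y': 11, 'z': 44, 'total': 84}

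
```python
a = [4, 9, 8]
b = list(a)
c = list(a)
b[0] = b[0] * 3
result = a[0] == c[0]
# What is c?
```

After line 1: a = [4, 9, 8]
After line 2 (b = list(a), copy): a = [4, 9, 8], b = [4, 9, 8]
After line 3 (c = list(a) is a copy, new object): c = [4, 9, 8]
After line 4 (b[0] = 4 * 3 = 12; only b mutates (copy)): a = [4, 9, 8], b = [12, 9, 8], c = [4, 9, 8]
After line 5 (a[0] = 4, c[0] = 4; result = True)

[4, 9, 8]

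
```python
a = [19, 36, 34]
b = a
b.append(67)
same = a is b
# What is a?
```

After line 1: a = [19, 36, 34]
After line 2 (b = a is an alias, same object): a = [19, 36, 34], b = [19, 36, 34]
After line 3 (b.append mutates the shared list): a = [19, 36, 34, 67], b = [19, 36, 34, 67]
After line 4 (same = a is b; same object -> True): same = True

[19, 36, 34, 67]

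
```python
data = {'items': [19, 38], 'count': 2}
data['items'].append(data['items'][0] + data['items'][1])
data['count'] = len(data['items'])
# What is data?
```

After line 1: data = {'items': [19, 38], 'count': 2}
After line 2 (append 19 + 38 = 57): data = {'items': [19, 38, 57], 'count': 2}
After line 3 (count = len(items) = 3): data = {'items': [19, 38, 57], 'count': 3}

{'items': [19, 38, 57], 'count': 3}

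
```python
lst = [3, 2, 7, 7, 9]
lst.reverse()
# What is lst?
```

[9, 7, 7, 2, 3]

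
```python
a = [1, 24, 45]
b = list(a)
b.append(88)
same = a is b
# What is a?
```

After line 1: a = [1, 24, 45]
After line 2 (b = list(a) is a shallow copy, new object): a = [1, 24, 45], b = [1, 24, 45]
After line 3 (append only mutates b): a = [1, 24, 45], b = [1, 24, 45, 88]
After line 4 (same = a is b; different objects -> False): same = False

[1, 24, 45]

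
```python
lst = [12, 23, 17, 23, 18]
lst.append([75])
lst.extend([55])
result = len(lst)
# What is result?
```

After line 1: lst = [12, 23, 17, 23, 18]
After line 2 (append adds [75] as single element): lst = [12, 23, 17, 23, 18, [75]]
After line 3 (extend unpacks [55], adds 55): lst = [12, 23, 17, 23, 18, [75], 55]
After line 4: result = len(lst) = 7

7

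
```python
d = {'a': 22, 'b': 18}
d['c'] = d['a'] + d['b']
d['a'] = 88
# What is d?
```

After line 1: d = {'a': 22, 'b': 18}
After line 2 (d['c'] = 22 + 18): d = {'a': 22, 'b': 18, 'c': 40}
After line 3: d = {'a': 88, 'b': 18, 'c': 40}

{'a': 88, 'b': 18, 'c': 40}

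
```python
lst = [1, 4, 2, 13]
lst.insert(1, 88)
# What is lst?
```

[1, 88, 4, 2, 13]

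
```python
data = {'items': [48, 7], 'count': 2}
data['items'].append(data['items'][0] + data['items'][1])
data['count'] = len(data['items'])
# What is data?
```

After line 1: data = {'items': [48, 7], 'count': 2}
After line 2 (append 48 + 7 = 55): data = {'items': [48, 7, 55], 'count': 2}
After line 3 (count = len(items) = 3): data = {'items': [48, 7, 55], 'count': 3}

{'items': [48, 7, 55], 'count': 3}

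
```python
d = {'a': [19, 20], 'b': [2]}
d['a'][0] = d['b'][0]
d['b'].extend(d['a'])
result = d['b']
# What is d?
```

After line 1: d = {'a': [19, 20], 'b': [2]}
After line 2 (a[0] = b[0] = 2): d = {'a': [2, 20], 'b': [2]}
After line 3 (b.extend(a) appends [2, 20]): d = {'a': [2, 20], 'b': [2, 2, 20]}
After line 4: result = d['b'] = [2, 2, 20]

{'a': [2, 20], 'b': [2, 2, 20]}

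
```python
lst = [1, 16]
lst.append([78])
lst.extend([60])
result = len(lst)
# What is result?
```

After line 1: lst = [1, 16]
After line 2 (append adds [78] as single element): lst = [1, 16, [78]]
After line 3 (extend unpacks [60], adds 60): lst = [1, 16, [78], 60]
After line 4: result = len(lst) = 4

4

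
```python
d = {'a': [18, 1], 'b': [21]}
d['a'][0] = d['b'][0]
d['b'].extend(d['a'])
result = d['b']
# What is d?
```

After line 1: d = {'a': [18, 1], 'b': [21]}
After line 2 (a[0] = b[0] = 21): d = {'a': [21, 1], 'b': [21]}
After line 3 (b.extend(a) appends [21, 1]): d = {'a': [21, 1], 'b': [21, 21, 1]}
After line 4: result = d['b'] = [21, 21, 1]

{'a': [21, 1], 'b': [21, 21, 1]}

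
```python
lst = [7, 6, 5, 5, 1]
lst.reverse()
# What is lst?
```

[1, 5, 5, 6, 7]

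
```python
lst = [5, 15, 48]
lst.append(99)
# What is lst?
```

[5, 15, 48, 99]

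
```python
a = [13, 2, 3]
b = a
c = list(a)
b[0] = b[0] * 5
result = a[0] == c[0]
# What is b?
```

After line 1: a = [13, 2, 3]
After line 2 (b = a, alias): a = [13, 2, 3], b = [13, 2, 3]
After line 3 (c = list(a) is a copy, new object): c = [13, 2, 3]
After line 4 (b[0] = 13 * 5 = 65; mutates shared a/b): a = b = [65, 2, 3], c = [13, 2, 3]
After line 5 (a[0] = 65, c[0] = 13; result = False)

[65, 2, 3]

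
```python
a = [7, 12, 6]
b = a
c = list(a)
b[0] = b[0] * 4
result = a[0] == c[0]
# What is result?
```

After line 1: a = [7, 12, 6]
After line 2 (b = a, alias): a = [7, 12, 6], b = [7, 12, 6]
After line 3 (c = list(a) is a copy, new object): c = [7, 12, 6]
After line 4 (b[0] = 7 * 4 = 28; mutates shared a/b): a = b = [28, 12, 6], c = [7, 12, 6]
After line 5 (a[0] = 28, c[0] = 7; result = False)

False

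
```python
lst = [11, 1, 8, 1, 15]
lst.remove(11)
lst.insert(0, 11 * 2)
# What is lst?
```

After line 1: lst = [11, 1, 8, 1, 15]
After line 2 (remove first 11): lst = [1, 8, 1, 15]
After line 3 (insert 22 at index 0): lst = [22, 1, 8, 1, 15]

[22, 1, 8, 1, 15]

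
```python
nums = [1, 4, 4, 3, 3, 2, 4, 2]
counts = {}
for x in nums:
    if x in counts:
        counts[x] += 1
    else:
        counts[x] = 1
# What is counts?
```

Initial: counts = {}, nums = [1, 4, 4, 3, 3, 2, 4, 2]
See 1: counts = {1: 1}
See 4: counts = {1: 1, 4: 1}
See 4: counts = {1: 1, 4: 2}
See 3: counts = {1: 1, 4: 2, 3: 1}
See 3: counts = {1: 1, 4: 2, 3: 2}
See 2: counts = {1: 1, 4: 2, 3: 2, 2: 1}
See 4: counts = {1: 1, 4: 3, 3: 2, 2: 1}
See 2: counts = {1: 1, 4: 3, 3: 2, 2: 2}

{1: 1, 4: 3, 3: 2, 2: 2}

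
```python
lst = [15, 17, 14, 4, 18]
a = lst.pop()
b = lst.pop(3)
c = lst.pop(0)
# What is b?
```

After line 1: lst = [15, 17, 14, 4, 18]
After line 2 (pop() -> a = 18): lst = [15, 17, 14, 4]
After line 3 (pop(3) -> b = 4): lst = [15, 17, 14]
After line 4 (pop(0) -> c = 15): lst = [17, 14]

4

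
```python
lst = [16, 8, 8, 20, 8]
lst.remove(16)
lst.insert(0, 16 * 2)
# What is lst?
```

After line 1: lst = [16, 8, 8, 20, 8]
After line 2 (remove first 16): lst = [8, 8, 20, 8]
After line 3 (insert 32 at index 0): lst = [32, 8, 8, 20, 8]

[32, 8, 8, 20, 8]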